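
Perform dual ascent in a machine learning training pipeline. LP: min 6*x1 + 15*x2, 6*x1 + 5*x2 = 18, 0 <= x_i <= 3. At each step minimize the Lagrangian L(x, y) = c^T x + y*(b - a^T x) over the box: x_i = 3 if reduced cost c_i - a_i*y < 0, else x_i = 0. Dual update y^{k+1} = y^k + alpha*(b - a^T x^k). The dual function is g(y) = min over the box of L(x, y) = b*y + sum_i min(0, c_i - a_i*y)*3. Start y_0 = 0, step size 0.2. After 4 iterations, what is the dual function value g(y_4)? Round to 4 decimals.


Dual ascent for LP: min 6*x1 + 15*x2, 6*x1 + 5*x2 = 18, 0 <= x_i <= 3
Step 1: y^k = 0.0, reduced costs: (6.0, 15.0)
  x^k = (0.0, 0.0), subgradient = b - a^T x = 18.0
  y^{k+1} = 0.0 + 0.2*18.0 = 3.6
Step 2: y^k = 3.6, reduced costs: (-15.6, -3.0)
  x^k = (3.0, 3.0), subgradient = b - a^T x = -15.0
  y^{k+1} = 3.6 + 0.2*-15.0 = 0.6
Step 3: y^k = 0.6, reduced costs: (2.4, 12.0)
  x^k = (0.0, 0.0), subgradient = b - a^T x = 18.0
  y^{k+1} = 0.6 + 0.2*18.0 = 4.2
Step 4: y^k = 4.2, reduced costs: (-19.2, -6.0)
  x^k = (3.0, 3.0), subgradient = b - a^T x = -15.0
  y^{k+1} = 4.2 + 0.2*-15.0 = 1.2
Dual objective at y_4 = 1.2: reduced costs (-1.2, 9.0), box minimizer x = (3.0, 0.0)
g(y_4) = b*y + (c1 - a1*y)*x1 + (c2 - a2*y)*x2 = 18*1.2 + (-1.2)*3.0 + 9.0*0.0 = 21.6 - 3.6 + 0.0 = 18.0


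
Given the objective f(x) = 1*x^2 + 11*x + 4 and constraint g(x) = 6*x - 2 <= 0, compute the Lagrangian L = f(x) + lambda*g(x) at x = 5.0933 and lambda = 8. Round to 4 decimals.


Step 1: Evaluate f(x).
f(5.0933) = 1*5.0933^2 + 11*5.0933 + 4 = 85.968
Step 2: Evaluate g(x).
g(5.0933) = 6*5.0933 - 2 = 28.5598
Step 3: Compute Lagrangian.
L = 85.968 + 8*28.5598 = 314.4464


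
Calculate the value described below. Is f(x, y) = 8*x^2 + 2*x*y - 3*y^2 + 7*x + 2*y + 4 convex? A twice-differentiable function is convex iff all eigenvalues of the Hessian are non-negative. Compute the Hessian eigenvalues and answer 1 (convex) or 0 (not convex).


The Hessian of f(x,y) = 8*x^2 + 2*x*y - 3*y^2 + 7*x + 2*y + 4 is:
H = [[16, 2], [2, -6]]
Trace = 16 - 6 = 10
Determinant = 16*-6 - (2)^2 = -100
Discriminant = (10)^2 - 4*-100 = 500.0
Eigenvalues: lambda_1 = -6.1803, lambda_2 = 16.1803
The function is not convex.

0


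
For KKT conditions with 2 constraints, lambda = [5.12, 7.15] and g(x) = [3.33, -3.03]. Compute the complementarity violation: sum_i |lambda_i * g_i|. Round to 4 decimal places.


KKT complementary slackness check:
lambda_1 * g_1 = 5.12 * 3.33 = 17.0496
lambda_2 * g_2 = 7.15 * -3.03 = -21.6645
Total violation = 17.0496 + 21.6645 = 38.7141


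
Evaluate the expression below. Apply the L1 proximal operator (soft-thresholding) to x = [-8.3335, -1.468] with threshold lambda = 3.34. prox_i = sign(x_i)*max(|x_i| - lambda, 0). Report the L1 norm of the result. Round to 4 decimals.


Soft-thresholding with lambda = 3.34:
prox(-8.3335) = sign(-8.3335)*max(|-8.3335| - 3.34, 0) = -4.9935
prox(-1.468) = sign(-1.468)*max(|-1.468| - 3.34, 0) = 0.0
prox(x) = [-4.9935, 0.0]
||prox(x)||_1 = 4.9935 + 0.0 = 4.9935


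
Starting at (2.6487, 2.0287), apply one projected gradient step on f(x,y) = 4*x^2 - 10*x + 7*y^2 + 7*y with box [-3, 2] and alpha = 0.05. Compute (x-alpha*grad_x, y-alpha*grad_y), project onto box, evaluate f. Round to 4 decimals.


Step 1: Compute gradient at (2.6487, 2.0287).
grad_x = 2*4*2.6487 - 10 = 11.1896
grad_y = 2*7*2.0287 + 7 = 35.4018
Step 2: Gradient step.
x_raw = 2.6487 - 0.05*11.1896 = 2.0892
y_raw = 2.0287 - 0.05*35.4018 = 0.2586
Step 3: Project onto [-3, 2].
x_proj = clip(2.0892) = 2.0
y_proj = clip(0.2586) = 0.2586
Step 4: Evaluate f.
f(2.0, 0.2586) = -1.7216


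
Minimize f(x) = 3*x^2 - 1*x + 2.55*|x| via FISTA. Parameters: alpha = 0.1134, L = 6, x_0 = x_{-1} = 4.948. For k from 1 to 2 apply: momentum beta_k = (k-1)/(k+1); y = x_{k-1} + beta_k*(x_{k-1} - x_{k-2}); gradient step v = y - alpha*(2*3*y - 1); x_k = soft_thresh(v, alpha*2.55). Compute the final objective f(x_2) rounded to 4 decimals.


FISTA on f(x) = 3*x^2 - 1*x + 2.55*|x|
L = 6, alpha = 0.1134
Iteration 1: beta = 0.0, y = 4.948 + 0.0*(4.948 - 4.948) = 4.948
  grad(y) = 28.688, v = y - alpha*grad = 1.6948
  prox(v) = soft_thresh(1.6948, 0.2892) = 1.4056
Iteration 2: beta = 0.3333, y = 1.4056 + 0.3333*(1.4056 - 4.948) = 0.2248
  grad(y) = 0.3489, v = y - alpha*grad = 0.1853
  prox(v) = soft_thresh(0.1853, 0.2892) = 0.0
f(x_2) = 3*0.0^2 - 1*0.0 + 2.55*|0.0| = 0.0


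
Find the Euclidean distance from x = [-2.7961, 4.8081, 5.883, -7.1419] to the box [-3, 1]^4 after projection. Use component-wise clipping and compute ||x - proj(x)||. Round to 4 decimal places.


Project each component onto [-3, 1].
clip(-2.7961) = -2.7961, clip(4.8081) = 1.0, clip(5.883) = 1.0, clip(-7.1419) = -3.0
Projection = [-2.7961, 1.0, 1.0, -3.0]
Squared diffs: [0.0, 14.5016, 23.8437, 17.1553]
Distance = sqrt(55.5006) = 7.4499


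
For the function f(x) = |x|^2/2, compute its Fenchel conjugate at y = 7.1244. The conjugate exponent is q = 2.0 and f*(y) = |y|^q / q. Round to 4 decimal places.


The conjugate exponent q satisfies 1/p + 1/q = 1.
p = 2, so q = 2/(2 - 1) = 2.0
|y|^q = 7.1244^2.0 = 50.7571
f*(7.1244) = 50.7571 / 2.0 = 25.3785


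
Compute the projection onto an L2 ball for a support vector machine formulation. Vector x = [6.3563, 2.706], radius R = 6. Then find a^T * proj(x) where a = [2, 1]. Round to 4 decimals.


Step 1: Compute ||x|| (intermediates to 6 decimals).
||x|| = sqrt(6.3563^2 + 2.706^2) = 6.908327
Step 2: Project.
Since ||x|| > R, scale = R/||x|| = 6/6.908327 = 0.868517, proj(x) = scale * x
proj(x) = [5.520555, 2.350207]
Step 3: Dot product.
a^T * proj(x) = 2*5.520555 + 1*2.350207 = 13.3913


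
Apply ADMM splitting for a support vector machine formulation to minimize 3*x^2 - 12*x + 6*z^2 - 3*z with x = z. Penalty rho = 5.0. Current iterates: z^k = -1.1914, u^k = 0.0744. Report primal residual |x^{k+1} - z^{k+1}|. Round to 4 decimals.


ADMM iteration with rho = 5.0, z^k = -1.1914, u^k = 0.0744
Step 1: x-update.
Minimize 3*x^2 - 12*x + (5.0/2)*(x + 1.1914 + 0.0744)^2
FOC: (2*3 + 5.0)*x = 12 + 5.0*(-1.1914 - 0.0744)
x^{k+1} = 0.5155
Step 2: z-update.
Minimize 6*z^2 - 3*z + (5.0/2)*(0.5155 - z + 0.0744)^2
FOC: (2*6 + 5.0)*z = 3 + 5.0*(0.5155 + 0.0744)
z^{k+1} = 0.35
Step 3: u-update.
u^{k+1} = 0.0744 + 0.5155 - 0.35 = 0.24
Step 4: Primal residual = |0.5155 - 0.35| = 0.1656


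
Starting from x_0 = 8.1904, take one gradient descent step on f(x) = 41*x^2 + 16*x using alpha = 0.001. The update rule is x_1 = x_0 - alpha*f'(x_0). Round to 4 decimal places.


We compute the gradient at x_0 and apply the update.
f'(x) = 82*x + 16
f'(8.1904) = 82*8.1904 + 16 = 687.6128
x_1 = 8.1904 - 0.001*687.6128 = 7.5028


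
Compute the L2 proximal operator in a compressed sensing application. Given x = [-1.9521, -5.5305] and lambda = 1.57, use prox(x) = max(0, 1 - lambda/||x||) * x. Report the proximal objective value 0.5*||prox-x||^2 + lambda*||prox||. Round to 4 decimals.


Step 1: Compute ||x||.
||x|| = 5.8649
Step 2: Compute scaling factor.
scale = max(0, 1 - 1.57/5.8649) = 0.7323
Step 3: prox(x) = [-1.4295, -4.05]
||prox(x)|| = 4.2949
Step 4: Proximal objective.
0.5*||prox-x||^2 = 1.2325
lambda*||prox|| = 6.743
Total = 7.9755


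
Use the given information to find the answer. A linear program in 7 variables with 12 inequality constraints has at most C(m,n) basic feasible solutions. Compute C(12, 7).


Each vertex corresponds to some choice of n active constraints out of m, so the number of vertices is at most C(m, n) = m! / (n!(m-n)!).
m = 12, n = 7
Numerator: 12 * 11 * 10 * 9 * 8 * 7 * 6
Denominator: 7! = 5040
C(12, 7) = 792


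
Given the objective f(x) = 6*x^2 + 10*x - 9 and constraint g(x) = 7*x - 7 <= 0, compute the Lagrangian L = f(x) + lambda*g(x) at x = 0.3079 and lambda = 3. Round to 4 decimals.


Step 1: Evaluate f(x).
f(0.3079) = 6*0.3079^2 + 10*0.3079 - 9 = -5.3522
Step 2: Evaluate g(x).
g(0.3079) = 7*0.3079 - 7 = -4.8447
Step 3: Compute Lagrangian.
L = -5.3522 + 3*-4.8447 = -19.8863


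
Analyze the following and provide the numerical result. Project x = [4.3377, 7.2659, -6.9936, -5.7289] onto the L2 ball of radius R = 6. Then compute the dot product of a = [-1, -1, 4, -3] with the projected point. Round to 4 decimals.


Step 1: Compute ||x|| (intermediates to 6 decimals).
||x|| = sqrt(4.3377^2 + 7.2659^2 + (-6.9936)^2 + (-5.7289)^2) = 12.38304
Step 2: Project.
Since ||x|| > R, scale = R/||x|| = 6/12.38304 = 0.484534, proj(x) = scale * x
proj(x) = [2.101763, 3.520576, -3.388637, -2.775847]
Step 3: Dot product.
a^T * proj(x) = -1*2.101763 - 1*3.520576 + 4*(-3.388637) - 3*(-2.775847) = -10.8493


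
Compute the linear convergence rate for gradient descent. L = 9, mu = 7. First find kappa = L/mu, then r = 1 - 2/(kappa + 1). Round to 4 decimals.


Step 1: Compute the condition number.
kappa = L/mu = 9/7 = 1.2857
Step 2: Compute the convergence rate.
r = 1 - 2/(kappa + 1) = 1 - 2*mu/(L + mu) = (L - mu)/(L + mu) = 2/16 = 0.125


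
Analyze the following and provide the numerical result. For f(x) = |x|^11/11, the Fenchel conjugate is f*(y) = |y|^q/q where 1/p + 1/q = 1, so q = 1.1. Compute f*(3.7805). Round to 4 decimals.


The conjugate exponent q satisfies 1/p + 1/q = 1.
p = 11, so q = 11/(11 - 1) = 1.1
|y|^q = 3.7805^1.1 = 4.3182
f*(3.7805) = 4.3182 / 1.1 = 3.9256


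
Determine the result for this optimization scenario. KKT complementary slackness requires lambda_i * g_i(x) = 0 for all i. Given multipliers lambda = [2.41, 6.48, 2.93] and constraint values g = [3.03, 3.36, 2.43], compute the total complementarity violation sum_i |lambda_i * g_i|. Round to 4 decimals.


KKT complementary slackness check:
lambda_1 * g_1 = 2.41 * 3.03 = 7.3023
lambda_2 * g_2 = 6.48 * 3.36 = 21.7728
lambda_3 * g_3 = 2.93 * 2.43 = 7.1199
Total violation = 7.3023 + 21.7728 + 7.1199 = 36.195


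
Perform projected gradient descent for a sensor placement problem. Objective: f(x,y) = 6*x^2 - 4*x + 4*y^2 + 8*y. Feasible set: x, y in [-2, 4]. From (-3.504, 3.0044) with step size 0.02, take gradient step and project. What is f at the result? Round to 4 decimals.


Step 1: Compute gradient at (-3.504, 3.0044).
grad_x = 2*6*-3.504 - 4 = -46.048
grad_y = 2*4*3.0044 + 8 = 32.0352
Step 2: Gradient step.
x_raw = -3.504 - 0.02*-46.048 = -2.583
y_raw = 3.0044 - 0.02*32.0352 = 2.3637
Step 3: Project onto [-2, 4].
x_proj = clip(-2.583) = -2.0
y_proj = clip(2.3637) = 2.3637
Step 4: Evaluate f.
f(-2.0, 2.3637) = 73.2578


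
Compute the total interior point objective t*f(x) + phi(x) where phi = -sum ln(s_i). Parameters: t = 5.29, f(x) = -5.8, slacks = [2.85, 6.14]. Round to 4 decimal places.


Step 1: Compute log-barrier.
ln values: [1.0473, 1.8148]
phi = -(1.0473 + 1.8148) = -2.8621
Step 2: Compute augmented objective.
t*f(x) = 5.29*-5.8 = -30.682
Total = -30.682 - 2.8621 = -33.5441


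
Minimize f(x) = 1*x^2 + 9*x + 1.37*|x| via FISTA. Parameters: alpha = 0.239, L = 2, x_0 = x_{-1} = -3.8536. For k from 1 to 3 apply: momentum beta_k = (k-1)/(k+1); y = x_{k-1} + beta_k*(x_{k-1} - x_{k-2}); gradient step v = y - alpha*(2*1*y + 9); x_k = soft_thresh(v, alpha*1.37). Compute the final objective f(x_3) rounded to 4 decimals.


FISTA on f(x) = 1*x^2 + 9*x + 1.37*|x|
L = 2, alpha = 0.239
Iteration 1: beta = 0.0, y = -3.8536 + 0.0*(-3.8536 + 3.8536) = -3.8536
  grad(y) = 1.2928, v = y - alpha*grad = -4.1626
  prox(v) = soft_thresh(-4.1626, 0.3274) = -3.8351
Iteration 2: beta = 0.3333, y = -3.8351 + 0.3333*(-3.8351 + 3.8536) = -3.829
  grad(y) = 1.342, v = y - alpha*grad = -4.1497
  prox(v) = soft_thresh(-4.1497, 0.3274) = -3.8223
Iteration 3: beta = 0.5, y = -3.8223 + 0.5*(-3.8223 + 3.8351) = -3.8159
  grad(y) = 1.3682, v = y - alpha*grad = -4.1429
  prox(v) = soft_thresh(-4.1429, 0.3274) = -3.8155
f(x_3) = 1*(-3.8155)^2 + 9*(-3.8155) + 1.37*|-3.8155| = -14.5542


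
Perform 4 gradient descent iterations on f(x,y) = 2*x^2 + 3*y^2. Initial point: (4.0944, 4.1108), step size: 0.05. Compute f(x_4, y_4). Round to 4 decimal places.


Gradient descent on f(x,y) = 2*x^2 + 3*y^2.
Starting point: (4.0944, 4.1108), alpha = 0.05
Step 1: grad_x = 2*2*4.0944 = 16.3776, grad_y = 2*3*4.1108 = 24.6648
  x_1 = 4.0944 - 0.05*16.3776 = 3.2755
  y_1 = 4.1108 - 0.05*24.6648 = 2.8776
Step 2: grad_x = 2*2*3.2755 = 13.1021, grad_y = 2*3*2.8776 = 17.2654
  x_2 = 3.2755 - 0.05*13.1021 = 2.6204
  y_2 = 2.8776 - 0.05*17.2654 = 2.0143
Step 3: grad_x = 2*2*2.6204 = 10.4817, grad_y = 2*3*2.0143 = 12.0858
  x_3 = 2.6204 - 0.05*10.4817 = 2.0963
  y_3 = 2.0143 - 0.05*12.0858 = 1.41
Step 4: grad_x = 2*2*2.0963 = 8.3853, grad_y = 2*3*1.41 = 8.46
  x_4 = 2.0963 - 0.05*8.3853 = 1.6771
  y_4 = 1.41 - 0.05*8.46 = 0.987
f(1.6771, 0.987) = 2*1.6771^2 + 3*0.987^2 = 8.5476


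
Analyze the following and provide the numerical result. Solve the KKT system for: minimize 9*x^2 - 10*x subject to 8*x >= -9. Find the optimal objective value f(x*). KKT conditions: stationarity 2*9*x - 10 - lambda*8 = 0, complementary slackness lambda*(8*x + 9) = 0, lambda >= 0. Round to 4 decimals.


Step 1: Try lambda = 0 (constraint inactive).
Stationarity: 2*9*x - 10 = 0
x* = 10/(2*9) = 5/9 = 0.5556 (rounded; the exact value 5/9 is used below)
Check constraint: 8*0.5556 = 4.4448 >= -9 -- satisfied.
Step 2: Compute optimal value.
f(x*) = 9*(5/9)^2 - 10*(5/9) = -2.7778


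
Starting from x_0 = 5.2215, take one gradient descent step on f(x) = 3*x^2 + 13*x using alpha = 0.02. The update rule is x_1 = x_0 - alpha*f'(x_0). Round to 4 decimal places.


We compute the gradient at x_0 and apply the update.
f'(x) = 6*x + 13
f'(5.2215) = 6*5.2215 + 13 = 44.329
x_1 = 5.2215 - 0.02*44.329 = 4.3349


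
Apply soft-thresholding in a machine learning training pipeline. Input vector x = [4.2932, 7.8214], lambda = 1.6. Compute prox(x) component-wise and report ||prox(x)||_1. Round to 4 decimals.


Soft-thresholding with lambda = 1.6:
prox(4.2932) = sign(4.2932)*max(|4.2932| - 1.6, 0) = 2.6932
prox(7.8214) = sign(7.8214)*max(|7.8214| - 1.6, 0) = 6.2214
prox(x) = [2.6932, 6.2214]
||prox(x)||_1 = 2.6932 + 6.2214 = 8.9146


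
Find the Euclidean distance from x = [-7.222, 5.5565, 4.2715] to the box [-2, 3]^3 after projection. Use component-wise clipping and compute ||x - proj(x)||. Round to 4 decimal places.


Project each component onto [-2, 3].
clip(-7.222) = -2.0, clip(5.5565) = 3.0, clip(4.2715) = 3.0
Projection = [-2.0, 3.0, 3.0]
Squared diffs: [27.2693, 6.5357, 1.6167]
Distance = sqrt(35.4217) = 5.9516


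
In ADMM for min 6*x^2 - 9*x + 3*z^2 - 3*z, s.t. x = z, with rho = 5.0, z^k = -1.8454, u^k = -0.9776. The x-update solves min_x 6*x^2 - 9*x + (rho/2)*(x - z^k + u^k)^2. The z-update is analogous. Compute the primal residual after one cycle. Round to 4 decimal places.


ADMM iteration with rho = 5.0, z^k = -1.8454, u^k = -0.9776
Step 1: x-update.
Minimize 6*x^2 - 9*x + (5.0/2)*(x + 1.8454 - 0.9776)^2
FOC: (2*6 + 5.0)*x = 9 + 5.0*(-1.8454 + 0.9776)
x^{k+1} = 0.2742
Step 2: z-update.
Minimize 3*z^2 - 3*z + (5.0/2)*(0.2742 - z - 0.9776)^2
FOC: (2*3 + 5.0)*z = 3 + 5.0*(0.2742 - 0.9776)
z^{k+1} = -0.047
Step 3: u-update.
u^{k+1} = -0.9776 + 0.2742 + 0.047 = -0.6564
Step 4: Primal residual = |0.2742 + 0.047| = 0.3212


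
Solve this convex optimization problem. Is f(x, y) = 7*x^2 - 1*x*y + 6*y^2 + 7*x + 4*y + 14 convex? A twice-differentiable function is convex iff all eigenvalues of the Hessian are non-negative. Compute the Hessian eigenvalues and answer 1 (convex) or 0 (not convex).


The Hessian of f(x,y) = 7*x^2 - 1*x*y + 6*y^2 + 7*x + 4*y + 14 is:
H = [[14, -1], [-1, 12]]
Trace = 14 + 12 = 26
Determinant = 14*12 - (-1)^2 = 167
Discriminant = (26)^2 - 4*167 = 8.0
Eigenvalues: lambda_1 = 11.5858, lambda_2 = 14.4142
The function is convex.

1


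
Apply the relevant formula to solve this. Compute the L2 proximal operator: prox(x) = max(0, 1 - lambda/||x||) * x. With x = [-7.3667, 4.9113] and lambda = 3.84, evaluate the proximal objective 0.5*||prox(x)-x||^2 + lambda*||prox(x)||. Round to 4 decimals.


Step 1: Compute ||x||.
||x|| = 8.8538
Step 2: Compute scaling factor.
scale = max(0, 1 - 3.84/8.8538) = 0.5663
Step 3: prox(x) = [-4.1717, 2.7812]
||prox(x)|| = 5.0138
Step 4: Proximal objective.
0.5*||prox-x||^2 = 7.3728
lambda*||prox|| = 19.253
Total = 26.6257


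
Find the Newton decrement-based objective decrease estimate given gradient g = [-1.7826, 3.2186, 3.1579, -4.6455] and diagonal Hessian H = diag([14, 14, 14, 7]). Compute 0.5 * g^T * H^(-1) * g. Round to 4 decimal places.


Step 1: H is diagonal, so H^(-1) * g = [-0.1273, 0.2299, 0.2256, -0.6636].
Step 2: g^T H^(-1) g = sum_i g_i^2 / H_ii
  = (-1.7826)^2/14 + (3.2186)^2/14 + (3.1579)^2/14 + (-4.6455)^2/7
  = 0.227 + 0.74 + 0.7123 + 3.083 = 4.7622
Step 3: Objective decrease = 0.5 * g^T H^(-1) g = 2.3811


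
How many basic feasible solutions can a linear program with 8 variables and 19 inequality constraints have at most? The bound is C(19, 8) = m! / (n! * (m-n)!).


Each vertex corresponds to some choice of n active constraints out of m, so the number of vertices is at most C(m, n) = m! / (n!(m-n)!).
m = 19, n = 8
Numerator: 19 * 18 * 17 * 16 * 15 * 14 * 13 * 12
Denominator: 8! = 40320
C(19, 8) = 75582


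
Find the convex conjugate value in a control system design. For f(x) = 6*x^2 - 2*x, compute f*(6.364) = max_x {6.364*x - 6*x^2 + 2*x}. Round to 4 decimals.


f*(y) = sup_x {y*x - a*x^2 - b*x} = sup_x {(y-b)*x - a*x^2}
FOC: (y - b) - 2a*x = 0 => x* = (y - b)/(2a)
x* = (6.364 + 2)/(2*6) = 0.697
f*(6.364) = (y-b)^2/(4a) = (6.364 + 2)^2/(4*6)
= 69.9565/24 = 2.9149


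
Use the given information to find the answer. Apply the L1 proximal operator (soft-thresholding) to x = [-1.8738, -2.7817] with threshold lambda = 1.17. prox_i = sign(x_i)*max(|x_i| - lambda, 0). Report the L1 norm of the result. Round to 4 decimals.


Soft-thresholding with lambda = 1.17:
prox(-1.8738) = sign(-1.8738)*max(|-1.8738| - 1.17, 0) = -0.7038
prox(-2.7817) = sign(-2.7817)*max(|-2.7817| - 1.17, 0) = -1.6117
prox(x) = [-0.7038, -1.6117]
||prox(x)||_1 = 0.7038 + 1.6117 = 2.3155


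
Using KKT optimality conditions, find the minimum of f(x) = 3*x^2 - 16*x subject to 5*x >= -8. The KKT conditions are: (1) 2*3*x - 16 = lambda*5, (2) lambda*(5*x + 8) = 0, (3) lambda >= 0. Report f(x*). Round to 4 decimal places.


Step 1: Try lambda = 0 (constraint inactive).
Stationarity: 2*3*x - 16 = 0
x* = 16/(2*3) = 8/3 = 2.6667 (rounded; the exact value 8/3 is used below)
Check constraint: 5*2.6667 = 13.3335 >= -8 -- satisfied.
Step 2: Compute optimal value.
f(x*) = 3*(8/3)^2 - 16*(8/3) = -21.3333


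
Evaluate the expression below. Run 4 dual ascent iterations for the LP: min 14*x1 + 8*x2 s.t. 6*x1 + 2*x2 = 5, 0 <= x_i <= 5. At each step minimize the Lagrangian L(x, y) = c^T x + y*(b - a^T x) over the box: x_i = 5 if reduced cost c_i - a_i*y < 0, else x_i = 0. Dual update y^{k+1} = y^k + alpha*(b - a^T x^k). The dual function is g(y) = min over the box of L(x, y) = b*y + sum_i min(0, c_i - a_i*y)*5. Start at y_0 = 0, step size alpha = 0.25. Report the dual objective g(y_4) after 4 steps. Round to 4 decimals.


Dual ascent for LP: min 14*x1 + 8*x2, 6*x1 + 2*x2 = 5, 0 <= x_i <= 5
Step 1: y^k = 0.0, reduced costs: (14.0, 8.0)
  x^k = (0.0, 0.0), subgradient = b - a^T x = 5.0
  y^{k+1} = 0.0 + 0.25*5.0 = 1.25
Step 2: y^k = 1.25, reduced costs: (6.5, 5.5)
  x^k = (0.0, 0.0), subgradient = b - a^T x = 5.0
  y^{k+1} = 1.25 + 0.25*5.0 = 2.5
Step 3: y^k = 2.5, reduced costs: (-1.0, 3.0)
  x^k = (5.0, 0.0), subgradient = b - a^T x = -25.0
  y^{k+1} = 2.5 + 0.25*-25.0 = -3.75
Step 4: y^k = -3.75, reduced costs: (36.5, 15.5)
  x^k = (0.0, 0.0), subgradient = b - a^T x = 5.0
  y^{k+1} = -3.75 + 0.25*5.0 = -2.5
Dual objective at y_4 = -2.5: reduced costs (29.0, 13.0), box minimizer x = (0.0, 0.0)
g(y_4) = b*y + (c1 - a1*y)*x1 + (c2 - a2*y)*x2 = 5*(-2.5) + 29.0*0.0 + 13.0*0.0 = -12.5 + 0.0 + 0.0 = -12.5


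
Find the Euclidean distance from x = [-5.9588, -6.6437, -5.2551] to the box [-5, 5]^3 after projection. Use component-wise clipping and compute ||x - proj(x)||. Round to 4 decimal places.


Project each component onto [-5, 5].
clip(-5.9588) = -5.0, clip(-6.6437) = -5.0, clip(-5.2551) = -5.0
Projection = [-5.0, -5.0, -5.0]
Squared diffs: [0.9193, 2.7017, 0.0651]
Distance = sqrt(3.6861) = 1.9199


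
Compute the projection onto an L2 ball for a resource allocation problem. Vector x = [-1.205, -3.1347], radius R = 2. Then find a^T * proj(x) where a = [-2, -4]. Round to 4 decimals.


Step 1: Compute ||x|| (intermediates to 6 decimals).
||x|| = sqrt((-1.205)^2 + (-3.1347)^2) = 3.358328
Step 2: Project.
Since ||x|| > R, scale = R/||x|| = 2/3.358328 = 0.595534, proj(x) = scale * x
proj(x) = [-0.717618, -1.86682]
Step 3: Dot product.
a^T * proj(x) = -2*(-0.717618) - 4*(-1.86682) = 8.9025


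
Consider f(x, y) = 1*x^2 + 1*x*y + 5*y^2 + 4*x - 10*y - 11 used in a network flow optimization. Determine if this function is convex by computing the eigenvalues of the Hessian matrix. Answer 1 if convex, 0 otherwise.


The Hessian of f(x,y) = 1*x^2 + 1*x*y + 5*y^2 + 4*x - 10*y - 11 is:
H = [[2, 1], [1, 10]]
Trace = 2 + 10 = 12
Determinant = 2*10 - (1)^2 = 19
Discriminant = (12)^2 - 4*19 = 68.0
Eigenvalues: lambda_1 = 1.8769, lambda_2 = 10.1231
The function is convex.

1


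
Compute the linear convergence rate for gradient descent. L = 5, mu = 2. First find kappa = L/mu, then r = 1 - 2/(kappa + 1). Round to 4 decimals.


Step 1: Compute the condition number.
kappa = L/mu = 5/2 = 2.5
Step 2: Compute the convergence rate.
r = 1 - 2/(kappa + 1) = 1 - 2*mu/(L + mu) = (L - mu)/(L + mu) = 3/7 = 0.4286


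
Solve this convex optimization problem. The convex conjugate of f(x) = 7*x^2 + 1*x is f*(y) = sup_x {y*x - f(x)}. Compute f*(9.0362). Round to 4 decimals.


f*(y) = sup_x {y*x - a*x^2 - b*x} = sup_x {(y-b)*x - a*x^2}
FOC: (y - b) - 2a*x = 0 => x* = (y - b)/(2a)
x* = (9.0362 - 1)/(2*7) = 0.574
f*(9.0362) = (y-b)^2/(4a) = (9.0362 - 1)^2/(4*7)
= 64.5805/28 = 2.3064


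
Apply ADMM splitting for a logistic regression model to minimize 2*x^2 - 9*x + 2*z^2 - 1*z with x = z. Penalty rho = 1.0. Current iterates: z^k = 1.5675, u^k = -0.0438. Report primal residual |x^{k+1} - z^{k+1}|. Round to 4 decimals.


ADMM iteration with rho = 1.0, z^k = 1.5675, u^k = -0.0438
Step 1: x-update.
Minimize 2*x^2 - 9*x + (1.0/2)*(x - 1.5675 - 0.0438)^2
FOC: (2*2 + 1.0)*x = 9 + 1.0*(1.5675 + 0.0438)
x^{k+1} = 2.1223
Step 2: z-update.
Minimize 2*z^2 - 1*z + (1.0/2)*(2.1223 - z - 0.0438)^2
FOC: (2*2 + 1.0)*z = 1 + 1.0*(2.1223 - 0.0438)
z^{k+1} = 0.6157
Step 3: u-update.
u^{k+1} = -0.0438 + 2.1223 - 0.6157 = 1.4628
Step 4: Primal residual = |2.1223 - 0.6157| = 1.5066


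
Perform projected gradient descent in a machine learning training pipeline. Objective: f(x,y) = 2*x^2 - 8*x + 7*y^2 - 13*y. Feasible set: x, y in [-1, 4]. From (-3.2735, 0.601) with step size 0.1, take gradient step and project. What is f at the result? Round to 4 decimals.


Step 1: Compute gradient at (-3.2735, 0.601).
grad_x = 2*2*-3.2735 - 8 = -21.094
grad_y = 2*7*0.601 - 13 = -4.586
Step 2: Gradient step.
x_raw = -3.2735 - 0.1*-21.094 = -1.1641
y_raw = 0.601 - 0.1*-4.586 = 1.0596
Step 3: Project onto [-1, 4].
x_proj = clip(-1.1641) = -1.0
y_proj = clip(1.0596) = 1.0596
Step 4: Evaluate f.
f(-1.0, 1.0596) = 4.0845


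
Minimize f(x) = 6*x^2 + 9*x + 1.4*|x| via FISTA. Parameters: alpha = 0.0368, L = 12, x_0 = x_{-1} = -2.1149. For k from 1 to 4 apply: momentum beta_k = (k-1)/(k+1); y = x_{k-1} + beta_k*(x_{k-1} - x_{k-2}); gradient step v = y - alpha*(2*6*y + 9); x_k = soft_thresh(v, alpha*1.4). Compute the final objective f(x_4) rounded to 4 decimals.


FISTA on f(x) = 6*x^2 + 9*x + 1.4*|x|
L = 12, alpha = 0.0368
Iteration 1: beta = 0.0, y = -2.1149 + 0.0*(-2.1149 + 2.1149) = -2.1149
  grad(y) = -16.3788, v = y - alpha*grad = -1.5122
  prox(v) = soft_thresh(-1.5122, 0.0515) = -1.4606
Iteration 2: beta = 0.3333, y = -1.4606 + 0.3333*(-1.4606 + 2.1149) = -1.2426
  grad(y) = -5.9106, v = y - alpha*grad = -1.025
  prox(v) = soft_thresh(-1.025, 0.0515) = -0.9735
Iteration 3: beta = 0.5, y = -0.9735 + 0.5*(-0.9735 + 1.4606) = -0.73
  grad(y) = 0.2404, v = y - alpha*grad = -0.7388
  prox(v) = soft_thresh(-0.7388, 0.0515) = -0.6873
Iteration 4: beta = 0.6, y = -0.6873 + 0.6*(-0.6873 + 0.9735) = -0.5156
  grad(y) = 2.8134, v = y - alpha*grad = -0.6191
  prox(v) = soft_thresh(-0.6191, 0.0515) = -0.5676
f(x_4) = 6*(-0.5676)^2 + 9*(-0.5676) + 1.4*|-0.5676| = -2.3807


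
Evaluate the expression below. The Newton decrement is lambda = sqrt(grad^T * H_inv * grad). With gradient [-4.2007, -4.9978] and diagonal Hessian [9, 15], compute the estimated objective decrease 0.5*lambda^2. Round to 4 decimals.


Step 1: H is diagonal, so H^(-1) * g = [-0.4667, -0.3332].
Step 2: g^T H^(-1) g = sum_i g_i^2 / H_ii
  = (-4.2007)^2/9 + (-4.9978)^2/15
  = 1.9607 + 1.6652 = 3.6259
Step 3: Objective decrease = 0.5 * g^T H^(-1) g = 1.8129


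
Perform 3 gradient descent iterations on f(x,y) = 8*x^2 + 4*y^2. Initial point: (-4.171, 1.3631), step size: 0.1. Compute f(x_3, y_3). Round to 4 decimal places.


Gradient descent on f(x,y) = 8*x^2 + 4*y^2.
Starting point: (-4.171, 1.3631), alpha = 0.1
Step 1: grad_x = 2*8*-4.171 = -66.736, grad_y = 2*4*1.3631 = 10.9048
  x_1 = -4.171 - 0.1*-66.736 = 2.5026
  y_1 = 1.3631 - 0.1*10.9048 = 0.2726
Step 2: grad_x = 2*8*2.5026 = 40.0416, grad_y = 2*4*0.2726 = 2.181
  x_2 = 2.5026 - 0.1*40.0416 = -1.5016
  y_2 = 0.2726 - 0.1*2.181 = 0.0545
Step 3: grad_x = 2*8*-1.5016 = -24.025, grad_y = 2*4*0.0545 = 0.4362
  x_3 = -1.5016 - 0.1*-24.025 = 0.9009
  y_3 = 0.0545 - 0.1*0.4362 = 0.0109
f(0.9009, 0.0109) = 8*0.9009^2 + 4*0.0109^2 = 6.494


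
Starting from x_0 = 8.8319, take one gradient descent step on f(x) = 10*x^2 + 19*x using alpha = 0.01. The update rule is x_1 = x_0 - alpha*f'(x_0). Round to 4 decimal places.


We compute the gradient at x_0 and apply the update.
f'(x) = 20*x + 19
f'(8.8319) = 20*8.8319 + 19 = 195.638
x_1 = 8.8319 - 0.01*195.638 = 6.8755


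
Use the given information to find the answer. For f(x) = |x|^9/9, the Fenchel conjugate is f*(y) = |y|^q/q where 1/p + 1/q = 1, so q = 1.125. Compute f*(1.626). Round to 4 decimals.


The conjugate exponent q satisfies 1/p + 1/q = 1.
p = 9, so q = 9/(9 - 1) = 1.125
|y|^q = 1.626^1.125 = 1.7279
f*(1.626) = 1.7279 / 1.125 = 1.5359


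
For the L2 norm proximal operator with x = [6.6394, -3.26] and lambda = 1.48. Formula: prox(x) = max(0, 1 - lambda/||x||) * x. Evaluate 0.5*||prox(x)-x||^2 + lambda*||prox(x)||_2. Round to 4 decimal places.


Step 1: Compute ||x||.
||x|| = 7.3966
Step 2: Compute scaling factor.
scale = max(0, 1 - 1.48/7.3966) = 0.7999
Step 3: prox(x) = [5.3109, -2.6077]
||prox(x)|| = 5.9166
Step 4: Proximal objective.
0.5*||prox-x||^2 = 1.0952
lambda*||prox|| = 8.7566
Total = 9.8517


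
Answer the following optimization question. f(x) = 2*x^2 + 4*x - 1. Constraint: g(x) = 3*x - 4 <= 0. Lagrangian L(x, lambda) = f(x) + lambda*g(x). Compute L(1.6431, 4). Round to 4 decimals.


Step 1: Evaluate f(x).
f(1.6431) = 2*1.6431^2 + 4*1.6431 - 1 = 10.972
Step 2: Evaluate g(x).
g(1.6431) = 3*1.6431 - 4 = 0.9293
Step 3: Compute Lagrangian.
L = 10.972 + 4*0.9293 = 14.6892


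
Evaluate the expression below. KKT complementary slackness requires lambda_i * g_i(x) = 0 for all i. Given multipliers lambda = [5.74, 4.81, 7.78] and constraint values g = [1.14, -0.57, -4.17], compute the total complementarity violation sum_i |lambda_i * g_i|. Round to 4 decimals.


KKT complementary slackness check:
lambda_1 * g_1 = 5.74 * 1.14 = 6.5436
lambda_2 * g_2 = 4.81 * -0.57 = -2.7417
lambda_3 * g_3 = 7.78 * -4.17 = -32.4426
Total violation = 6.5436 + 2.7417 + 32.4426 = 41.7279


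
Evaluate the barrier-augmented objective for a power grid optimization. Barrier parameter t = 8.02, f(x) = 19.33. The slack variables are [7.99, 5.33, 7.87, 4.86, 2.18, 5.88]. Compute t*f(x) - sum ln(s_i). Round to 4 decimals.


Step 1: Compute log-barrier.
ln values: [2.0782, 1.6734, 2.0631, 1.581, 0.7793, 1.7716]
phi = -(2.0782 + 1.6734 + 2.0631 + 1.581 + 0.7793 + 1.7716) = -9.9465
Step 2: Compute augmented objective.
t*f(x) = 8.02*19.33 = 155.0266
Total = 155.0266 - 9.9465 = 145.0801


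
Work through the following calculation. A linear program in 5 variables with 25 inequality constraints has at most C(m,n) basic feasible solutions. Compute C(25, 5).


Each vertex corresponds to some choice of n active constraints out of m, so the number of vertices is at most C(m, n) = m! / (n!(m-n)!).
m = 25, n = 5
Numerator: 25 * 24 * 23 * 22 * 21
Denominator: 5! = 120
C(25, 5) = 53130


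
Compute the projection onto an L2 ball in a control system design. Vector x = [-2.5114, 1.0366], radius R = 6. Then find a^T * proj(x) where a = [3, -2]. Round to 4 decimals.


Step 1: Compute ||x|| (intermediates to 6 decimals).
||x|| = sqrt((-2.5114)^2 + 1.0366^2) = 2.716923
Step 2: Project.
Since ||x|| <= R, proj = x (no scaling needed).
proj(x) = [-2.5114, 1.0366]
Step 3: Dot product.
a^T * proj(x) = 3*(-2.5114) - 2*1.0366 = -9.6074


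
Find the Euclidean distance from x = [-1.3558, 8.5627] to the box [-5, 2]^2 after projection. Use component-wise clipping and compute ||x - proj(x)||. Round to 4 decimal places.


Project each component onto [-5, 2].
clip(-1.3558) = -1.3558, clip(8.5627) = 2.0
Projection = [-1.3558, 2.0]
Squared diffs: [0.0, 43.069]
Distance = sqrt(43.069) = 6.5627


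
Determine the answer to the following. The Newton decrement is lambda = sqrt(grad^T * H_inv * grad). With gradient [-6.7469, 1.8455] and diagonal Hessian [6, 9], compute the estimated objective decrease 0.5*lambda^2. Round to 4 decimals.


Step 1: H is diagonal, so H^(-1) * g = [-1.1245, 0.2051].
Step 2: g^T H^(-1) g = sum_i g_i^2 / H_ii
  = (-6.7469)^2/6 + (1.8455)^2/9
  = 7.5868 + 0.3784 = 7.9652
Step 3: Objective decrease = 0.5 * g^T H^(-1) g = 3.9826


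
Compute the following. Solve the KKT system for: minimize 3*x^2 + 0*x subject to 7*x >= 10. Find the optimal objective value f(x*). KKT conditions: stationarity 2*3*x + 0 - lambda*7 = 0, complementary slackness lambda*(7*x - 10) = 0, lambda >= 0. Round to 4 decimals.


Step 1: Try lambda = 0 (constraint inactive).
x_unc = 0/(2*3) = 0.0
Check: 7*0.0 = 0.0 < 10 -- violated!
Step 2: Constraint must be active: 7*x = 10
x* = 10/7 = 1.4286 (rounded; the exact value 10/7 is used below)
lambda = (2*3*(10/7) + 0)/7 = 1.2245
Step 3: Compute optimal value.
f(x*) = 3*(10/7)^2 + 0*(10/7) = 6.1224


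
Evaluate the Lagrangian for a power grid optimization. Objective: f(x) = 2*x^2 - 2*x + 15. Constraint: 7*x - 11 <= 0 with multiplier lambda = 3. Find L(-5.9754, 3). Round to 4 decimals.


Step 1: Evaluate f(x).
f(-5.9754) = 2*(-5.9754)^2 - 2*(-5.9754) + 15 = 98.3616
Step 2: Evaluate g(x).
g(-5.9754) = 7*-5.9754 - 11 = -52.8278
Step 3: Compute Lagrangian.
L = 98.3616 + 3*-52.8278 = -60.1218


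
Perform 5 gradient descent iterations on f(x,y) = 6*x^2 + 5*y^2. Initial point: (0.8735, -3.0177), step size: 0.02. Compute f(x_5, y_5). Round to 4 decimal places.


Gradient descent on f(x,y) = 6*x^2 + 5*y^2.
Starting point: (0.8735, -3.0177), alpha = 0.02
Step 1: grad_x = 2*6*0.8735 = 10.482, grad_y = 2*5*-3.0177 = -30.177
  x_1 = 0.8735 - 0.02*10.482 = 0.6639
  y_1 = -3.0177 - 0.02*-30.177 = -2.4142
Step 2: grad_x = 2*6*0.6639 = 7.9663, grad_y = 2*5*-2.4142 = -24.1416
  x_2 = 0.6639 - 0.02*7.9663 = 0.5045
  y_2 = -2.4142 - 0.02*-24.1416 = -1.9313
Step 3: grad_x = 2*6*0.5045 = 6.0544, grad_y = 2*5*-1.9313 = -19.3133
  x_3 = 0.5045 - 0.02*6.0544 = 0.3834
  y_3 = -1.9313 - 0.02*-19.3133 = -1.5451
Step 4: grad_x = 2*6*0.3834 = 4.6013, grad_y = 2*5*-1.5451 = -15.4506
  x_4 = 0.3834 - 0.02*4.6013 = 0.2914
  y_4 = -1.5451 - 0.02*-15.4506 = -1.236
Step 5: grad_x = 2*6*0.2914 = 3.497, grad_y = 2*5*-1.236 = -12.3605
  x_5 = 0.2914 - 0.02*3.497 = 0.2215
  y_5 = -1.236 - 0.02*-12.3605 = -0.9888
f(0.2215, -0.9888) = 6*0.2215^2 + 5*(-0.9888)^2 = 5.1833


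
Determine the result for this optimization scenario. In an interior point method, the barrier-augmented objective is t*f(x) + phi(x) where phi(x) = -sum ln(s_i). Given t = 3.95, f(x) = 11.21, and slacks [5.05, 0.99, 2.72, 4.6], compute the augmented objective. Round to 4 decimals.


Step 1: Compute log-barrier.
ln values: [1.6194, -0.0101, 1.0006, 1.5261]
phi = -(1.6194 - 0.0101 + 1.0006 + 1.5261) = -4.136
Step 2: Compute augmented objective.
t*f(x) = 3.95*11.21 = 44.2795
Total = 44.2795 - 4.136 = 40.1435


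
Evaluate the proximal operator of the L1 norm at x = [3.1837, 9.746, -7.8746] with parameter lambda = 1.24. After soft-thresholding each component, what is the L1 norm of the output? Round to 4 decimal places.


Soft-thresholding with lambda = 1.24:
prox(3.1837) = sign(3.1837)*max(|3.1837| - 1.24, 0) = 1.9437
prox(9.746) = sign(9.746)*max(|9.746| - 1.24, 0) = 8.506
prox(-7.8746) = sign(-7.8746)*max(|-7.8746| - 1.24, 0) = -6.6346
prox(x) = [1.9437, 8.506, -6.6346]
||prox(x)||_1 = 1.9437 + 8.506 + 6.6346 = 17.0843


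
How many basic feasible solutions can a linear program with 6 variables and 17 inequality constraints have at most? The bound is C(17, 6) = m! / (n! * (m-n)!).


Each vertex corresponds to some choice of n active constraints out of m, so the number of vertices is at most C(m, n) = m! / (n!(m-n)!).
m = 17, n = 6
Numerator: 17 * 16 * 15 * 14 * 13 * 12
Denominator: 6! = 720
C(17, 6) = 12376


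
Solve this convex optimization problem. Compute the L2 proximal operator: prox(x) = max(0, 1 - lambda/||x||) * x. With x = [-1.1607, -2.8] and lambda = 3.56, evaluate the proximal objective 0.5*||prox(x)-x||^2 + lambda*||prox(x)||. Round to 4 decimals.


Step 1: Compute ||x||.
||x|| = 3.031
Step 2: Compute scaling factor.
scale = max(0, 1 - 3.56/3.031) = 0.0
Step 3: prox(x) = [-0.0, -0.0]
||prox(x)|| = 0.0
Step 4: Proximal objective.
0.5*||prox-x||^2 = 4.5936
lambda*||prox|| = 0.0
Total = 4.5936


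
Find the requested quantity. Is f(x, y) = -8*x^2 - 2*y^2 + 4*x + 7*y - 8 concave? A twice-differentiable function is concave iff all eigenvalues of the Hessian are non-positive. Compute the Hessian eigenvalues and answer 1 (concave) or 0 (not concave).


The Hessian of f(x,y) = -8*x^2 - 2*y^2 + 4*x + 7*y - 8 is:
H = [[-16, 0], [0, -4]]
Trace = -16 - 4 = -20
Determinant = -16*-4 - (0)^2 = 64
Discriminant = (-20)^2 - 4*64 = 144.0
Eigenvalues: lambda_1 = -16.0, lambda_2 = -4.0
The function is concave.

1


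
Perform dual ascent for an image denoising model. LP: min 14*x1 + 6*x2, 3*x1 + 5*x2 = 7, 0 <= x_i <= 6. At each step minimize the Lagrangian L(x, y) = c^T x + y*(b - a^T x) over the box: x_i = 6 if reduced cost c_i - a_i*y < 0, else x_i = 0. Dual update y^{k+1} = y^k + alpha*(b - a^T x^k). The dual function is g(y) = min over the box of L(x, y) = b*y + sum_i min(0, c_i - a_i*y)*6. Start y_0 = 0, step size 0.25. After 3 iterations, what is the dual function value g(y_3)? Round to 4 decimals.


Dual ascent for LP: min 14*x1 + 6*x2, 3*x1 + 5*x2 = 7, 0 <= x_i <= 6
Step 1: y^k = 0.0, reduced costs: (14.0, 6.0)
  x^k = (0.0, 0.0), subgradient = b - a^T x = 7.0
  y^{k+1} = 0.0 + 0.25*7.0 = 1.75
Step 2: y^k = 1.75, reduced costs: (8.75, -2.75)
  x^k = (0.0, 6.0), subgradient = b - a^T x = -23.0
  y^{k+1} = 1.75 + 0.25*-23.0 = -4.0
Step 3: y^k = -4.0, reduced costs: (26.0, 26.0)
  x^k = (0.0, 0.0), subgradient = b - a^T x = 7.0
  y^{k+1} = -4.0 + 0.25*7.0 = -2.25
Dual objective at y_3 = -2.25: reduced costs (20.75, 17.25), box minimizer x = (0.0, 0.0)
g(y_3) = b*y + (c1 - a1*y)*x1 + (c2 - a2*y)*x2 = 7*(-2.25) + 20.75*0.0 + 17.25*0.0 = -15.75 + 0.0 + 0.0 = -15.75


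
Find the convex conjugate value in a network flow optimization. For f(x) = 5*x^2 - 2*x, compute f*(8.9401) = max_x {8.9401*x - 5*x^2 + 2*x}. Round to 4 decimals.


f*(y) = sup_x {y*x - a*x^2 - b*x} = sup_x {(y-b)*x - a*x^2}
FOC: (y - b) - 2a*x = 0 => x* = (y - b)/(2a)
x* = (8.9401 + 2)/(2*5) = 1.094
f*(8.9401) = (y-b)^2/(4a) = (8.9401 + 2)^2/(4*5)
= 119.6858/20 = 5.9843


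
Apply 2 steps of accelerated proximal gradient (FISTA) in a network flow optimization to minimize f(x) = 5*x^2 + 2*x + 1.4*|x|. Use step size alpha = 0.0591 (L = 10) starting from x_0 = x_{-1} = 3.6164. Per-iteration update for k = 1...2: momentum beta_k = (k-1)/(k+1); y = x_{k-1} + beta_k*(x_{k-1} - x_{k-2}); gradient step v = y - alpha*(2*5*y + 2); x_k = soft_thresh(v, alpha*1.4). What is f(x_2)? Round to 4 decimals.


FISTA on f(x) = 5*x^2 + 2*x + 1.4*|x|
L = 10, alpha = 0.0591
Iteration 1: beta = 0.0, y = 3.6164 + 0.0*(3.6164 - 3.6164) = 3.6164
  grad(y) = 38.164, v = y - alpha*grad = 1.3609
  prox(v) = soft_thresh(1.3609, 0.0827) = 1.2782
Iteration 2: beta = 0.3333, y = 1.2782 + 0.3333*(1.2782 - 3.6164) = 0.4988
  grad(y) = 6.9876, v = y - alpha*grad = 0.0858
  prox(v) = soft_thresh(0.0858, 0.0827) = 0.0031
f(x_2) = 5*0.0031^2 + 2*0.0031 + 1.4*|0.0031| = 0.0104


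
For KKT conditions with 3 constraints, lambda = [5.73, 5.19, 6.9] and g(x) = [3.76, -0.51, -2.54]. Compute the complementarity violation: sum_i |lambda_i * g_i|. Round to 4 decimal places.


KKT complementary slackness check:
lambda_1 * g_1 = 5.73 * 3.76 = 21.5448
lambda_2 * g_2 = 5.19 * -0.51 = -2.6469
lambda_3 * g_3 = 6.9 * -2.54 = -17.526
Total violation = 21.5448 + 2.6469 + 17.526 = 41.7177


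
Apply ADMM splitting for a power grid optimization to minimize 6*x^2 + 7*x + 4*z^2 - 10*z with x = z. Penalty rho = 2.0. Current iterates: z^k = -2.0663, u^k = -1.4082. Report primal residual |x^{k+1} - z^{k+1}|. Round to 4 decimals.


ADMM iteration with rho = 2.0, z^k = -2.0663, u^k = -1.4082
Step 1: x-update.
Minimize 6*x^2 + 7*x + (2.0/2)*(x + 2.0663 - 1.4082)^2
FOC: (2*6 + 2.0)*x = -7 + 2.0*(-2.0663 + 1.4082)
x^{k+1} = -0.594
Step 2: z-update.
Minimize 4*z^2 - 10*z + (2.0/2)*(-0.594 - z - 1.4082)^2
FOC: (2*4 + 2.0)*z = 10 + 2.0*(-0.594 - 1.4082)
z^{k+1} = 0.5996
Step 3: u-update.
u^{k+1} = -1.4082 - 0.594 - 0.5996 = -2.6018
Step 4: Primal residual = |-0.594 - 0.5996| = 1.1936


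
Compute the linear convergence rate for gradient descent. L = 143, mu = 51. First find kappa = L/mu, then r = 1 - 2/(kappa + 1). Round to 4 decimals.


Step 1: Compute the condition number.
kappa = L/mu = 143/51 = 2.8039
Step 2: Compute the convergence rate.
r = 1 - 2/(kappa + 1) = 1 - 2*mu/(L + mu) = (L - mu)/(L + mu) = 92/194 = 0.4742


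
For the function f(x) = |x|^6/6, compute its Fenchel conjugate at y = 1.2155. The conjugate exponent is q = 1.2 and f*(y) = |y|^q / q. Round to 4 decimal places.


The conjugate exponent q satisfies 1/p + 1/q = 1.
p = 6, so q = 6/(6 - 1) = 1.2
|y|^q = 1.2155^1.2 = 1.2639
f*(1.2155) = 1.2639 / 1.2 = 1.0532


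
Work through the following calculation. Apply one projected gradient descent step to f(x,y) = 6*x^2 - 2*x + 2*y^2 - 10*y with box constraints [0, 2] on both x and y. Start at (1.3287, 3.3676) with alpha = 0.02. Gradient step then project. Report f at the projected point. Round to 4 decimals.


Step 1: Compute gradient at (1.3287, 3.3676).
grad_x = 2*6*1.3287 - 2 = 13.9444
grad_y = 2*2*3.3676 - 10 = 3.4704
Step 2: Gradient step.
x_raw = 1.3287 - 0.02*13.9444 = 1.0498
y_raw = 3.3676 - 0.02*3.4704 = 3.2982
Step 3: Project onto [0, 2].
x_proj = clip(1.0498) = 1.0498
y_proj = clip(3.2982) = 2.0
Step 4: Evaluate f.
f(1.0498, 2.0) = -7.487


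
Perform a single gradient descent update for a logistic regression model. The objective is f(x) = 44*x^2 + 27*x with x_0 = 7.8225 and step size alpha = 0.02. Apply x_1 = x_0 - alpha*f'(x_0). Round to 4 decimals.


We compute the gradient at x_0 and apply the update.
f'(x) = 88*x + 27
f'(7.8225) = 88*7.8225 + 27 = 715.38
x_1 = 7.8225 - 0.02*715.38 = -6.4851


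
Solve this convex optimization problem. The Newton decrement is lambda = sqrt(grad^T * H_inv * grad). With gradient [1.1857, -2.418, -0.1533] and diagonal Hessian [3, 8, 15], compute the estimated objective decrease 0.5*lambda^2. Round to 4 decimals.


Step 1: H is diagonal, so H^(-1) * g = [0.3952, -0.3023, -0.0102].
Step 2: g^T H^(-1) g = sum_i g_i^2 / H_ii
  = (1.1857)^2/3 + (-2.418)^2/8 + (-0.1533)^2/15
  = 0.4686 + 0.7308 + 0.0016 = 1.201
Step 3: Objective decrease = 0.5 * g^T H^(-1) g = 0.6005


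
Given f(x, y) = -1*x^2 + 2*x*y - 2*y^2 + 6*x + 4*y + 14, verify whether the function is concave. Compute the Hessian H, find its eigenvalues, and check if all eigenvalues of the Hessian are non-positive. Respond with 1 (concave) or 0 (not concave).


The Hessian of f(x,y) = -1*x^2 + 2*x*y - 2*y^2 + 6*x + 4*y + 14 is:
H = [[-2, 2], [2, -4]]
Trace = -2 - 4 = -6
Determinant = -2*-4 - (2)^2 = 4
Discriminant = (-6)^2 - 4*4 = 20.0
Eigenvalues: lambda_1 = -5.2361, lambda_2 = -0.7639
The function is concave.

1
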